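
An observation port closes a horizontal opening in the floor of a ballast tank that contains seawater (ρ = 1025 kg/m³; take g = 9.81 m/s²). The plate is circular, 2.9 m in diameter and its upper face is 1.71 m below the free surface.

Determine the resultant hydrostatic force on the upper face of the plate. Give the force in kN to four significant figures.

γ = ρg = 1025 × 9.81 / 1000 = 10.05525 kN/m³.
The plate is horizontal, so pressure is uniform at p = γ·h = 10.05525 × 1.71 = 17.1945 kN/m².
A = π(1.45)² = 6.6052 m².
F = p·A = 17.1945 × 6.6052 = 113.573 kN.

F ≈ 113.6 kN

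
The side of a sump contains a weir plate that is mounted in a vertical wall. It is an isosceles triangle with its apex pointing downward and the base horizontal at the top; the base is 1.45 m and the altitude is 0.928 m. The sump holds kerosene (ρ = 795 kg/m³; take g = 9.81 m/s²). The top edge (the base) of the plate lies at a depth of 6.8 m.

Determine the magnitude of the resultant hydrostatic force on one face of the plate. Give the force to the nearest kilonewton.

F ≈ 37 kN

γ = ρg = 795 × 9.81 / 1000 = 7.79895 kN/m³.
With the apex down, the centroid sits h/3 = 0.928/3 = 0.309333 m below the base (the top edge), so the centroid depth is h_c = 6.8 + 0.309333 = 7.10933 m.
A = ½ × 1.45 × 0.928 = 0.6728 m².
Resultant F = γ·h_c·A = 7.79895 × 7.10933 × 0.6728 = 37.3036 kN.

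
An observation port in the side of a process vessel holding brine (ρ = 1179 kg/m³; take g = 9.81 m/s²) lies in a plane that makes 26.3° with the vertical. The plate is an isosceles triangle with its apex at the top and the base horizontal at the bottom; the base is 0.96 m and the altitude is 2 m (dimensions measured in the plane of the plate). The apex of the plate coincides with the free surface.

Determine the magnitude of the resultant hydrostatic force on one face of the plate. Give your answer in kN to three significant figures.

F ≈ 13.3 kN

γ = ρg = 1179 × 9.81 / 1000 = 11.56599 kN/m³.
The plate makes 26.3° with the vertical, i.e. θ = 90° − 26.3° = 63.7° to the horizontal. Measuring y along the incline from the free-surface line, vertical depth h = y·sinθ with sinθ = 0.896486.
With the apex up, the centroid sits 2h/3 = 2 × 2/3 = 1.33333 m below the apex, so y_c = 1.33333 m and h_c = 1.33333 × 0.896486 = 1.19531 m.
A = ½ × 0.96 × 2 = 0.96 m².
Resultant F = γ·h_c·A = 11.56599 × 1.19531 × 0.96 = 13.2719 kN.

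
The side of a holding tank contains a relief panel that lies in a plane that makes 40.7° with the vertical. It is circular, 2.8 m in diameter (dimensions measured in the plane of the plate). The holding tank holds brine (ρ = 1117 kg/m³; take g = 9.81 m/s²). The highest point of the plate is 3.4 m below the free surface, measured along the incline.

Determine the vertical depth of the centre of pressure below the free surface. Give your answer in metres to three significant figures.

γ = ρg = 1117 × 9.81 / 1000 = 10.95777 kN/m³.
The plate makes 40.7° with the vertical, i.e. θ = 90° − 40.7° = 49.3° to the horizontal. Measuring y along the incline from the free-surface line, vertical depth h = y·sinθ with sinθ = 0.758134.
The centroid is at the centre, 1.4 m below the top of the plate, so y_c = 3.4 + 1.4 = 4.8 m and h_c = 4.8 × 0.758134 = 3.63904 m.
A = π(1.4)² = 6.15752 m².
Resultant F = γ·h_c·A = 10.95777 × 3.63904 × 6.15752 = 245.536 kN.
I_c = πr⁴/4 = π × 1.4⁴/4 = 3.01719 m⁴.
Centre of pressure: y_p = y_c + I_c/(y_c·A) = 4.8 + 3.01719/(4.8 × 6.15752) = 4.8 + 0.102084 = 4.90208 m along the plane.
Vertically, h_p = y_p·sinθ = 4.90208 × 0.758134 = 3.71643 m.

h_p = 3.72 m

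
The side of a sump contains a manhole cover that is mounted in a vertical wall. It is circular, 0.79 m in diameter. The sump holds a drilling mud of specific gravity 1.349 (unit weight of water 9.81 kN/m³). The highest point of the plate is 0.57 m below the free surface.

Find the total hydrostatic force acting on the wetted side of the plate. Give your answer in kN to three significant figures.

γ = 1.349 × 9.81 = 13.23369 kN/m³.
The centroid is at the centre, 0.395 m below the top of the plate, so the centroid depth is h_c = 0.57 + 0.395 = 0.965 m.
A = π(0.395)² = 0.490167 m².
Resultant F = γ·h_c·A = 13.23369 × 0.965 × 0.490167 = 6.25968 kN.

F ≈ 6.26 kN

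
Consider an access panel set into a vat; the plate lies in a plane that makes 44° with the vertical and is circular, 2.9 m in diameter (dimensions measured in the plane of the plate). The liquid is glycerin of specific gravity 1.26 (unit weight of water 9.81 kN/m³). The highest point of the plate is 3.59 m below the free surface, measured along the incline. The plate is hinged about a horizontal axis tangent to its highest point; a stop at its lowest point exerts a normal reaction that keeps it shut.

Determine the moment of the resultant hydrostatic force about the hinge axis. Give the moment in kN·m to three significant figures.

γ = 1.26 × 9.81 = 12.3606 kN/m³.
The plate makes 44° with the vertical, i.e. θ = 90° − 44° = 46° to the horizontal. Measuring y along the incline from the free-surface line, vertical depth h = y·sinθ with sinθ = 0.719340.
The centroid is at the centre, 1.45 m below the top of the plate, so y_c = 3.59 + 1.45 = 5.04 m and h_c = 5.04 × 0.719340 = 3.62547 m.
A = π(1.45)² = 6.6052 m².
Resultant F = γ·h_c·A = 12.3606 × 3.62547 × 6.6052 = 295.999 kN.
I_c = πr⁴/4 = π × 1.45⁴/4 = 3.47186 m⁴.
Centre of pressure: y_p = y_c + I_c/(y_c·A) = 5.04 + 3.47186/(5.04 × 6.6052) = 5.04 + 0.104291 = 5.14429 m along the plane.
The resultant acts 1.45 + 0.104291 = 1.55429 m (along the plate) below the hinge at the top edge, so the moment about the hinge is M = F × 1.55429 = 295.999 × 1.55429 = 460.068 kN·m.

M ≈ 460 kN·m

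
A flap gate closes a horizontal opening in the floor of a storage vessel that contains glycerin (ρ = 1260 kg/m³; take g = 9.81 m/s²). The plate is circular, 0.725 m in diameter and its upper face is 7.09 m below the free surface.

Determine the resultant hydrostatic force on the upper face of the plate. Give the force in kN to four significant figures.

γ = ρg = 1260 × 9.81 / 1000 = 12.3606 kN/m³.
The plate is horizontal, so pressure is uniform at p = γ·h = 12.3606 × 7.09 = 87.6367 kN/m².
A = π(0.3625)² = 0.412825 m².
F = p·A = 87.6367 × 0.412825 = 36.1786 kN.

F ≈ 36.18 kN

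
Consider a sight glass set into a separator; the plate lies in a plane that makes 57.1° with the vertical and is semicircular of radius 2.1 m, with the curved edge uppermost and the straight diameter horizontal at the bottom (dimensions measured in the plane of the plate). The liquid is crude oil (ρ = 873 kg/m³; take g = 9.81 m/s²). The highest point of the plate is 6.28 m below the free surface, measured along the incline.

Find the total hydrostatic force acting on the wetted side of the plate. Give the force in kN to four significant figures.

γ = ρg = 873 × 9.81 / 1000 = 8.56413 kN/m³.
The plate makes 57.1° with the vertical, i.e. θ = 90° − 57.1° = 32.9° to the horizontal. Measuring y along the incline from the free-surface line, vertical depth h = y·sinθ with sinθ = 0.543174.
The centroid lies 4r/(3π) = 0.891268 m above the diameter, so r − 4r/(3π) = 2.1 − 0.891268 = 1.20873 m below the topmost point, so y_c = 6.28 + 1.20873 = 7.48873 m and h_c = 7.48873 × 0.543174 = 4.06768 m.
A = πr²/2 = π × 2.1²/2 = 6.92721 m².
Resultant F = γ·h_c·A = 8.56413 × 4.06768 × 6.92721 = 241.317 kN.

F ≈ 241.3 kN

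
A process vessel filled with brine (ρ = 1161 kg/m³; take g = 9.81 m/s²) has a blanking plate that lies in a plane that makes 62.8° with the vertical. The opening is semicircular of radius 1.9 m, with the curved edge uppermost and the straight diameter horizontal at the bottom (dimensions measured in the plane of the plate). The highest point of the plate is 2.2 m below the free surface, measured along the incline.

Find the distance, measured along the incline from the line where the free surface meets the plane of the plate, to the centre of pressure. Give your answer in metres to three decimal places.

γ = ρg = 1161 × 9.81 / 1000 = 11.38941 kN/m³.
The plate makes 62.8° with the vertical, i.e. θ = 90° − 62.8° = 27.2° to the horizontal. Measuring y along the incline from the free-surface line, vertical depth h = y·sinθ with sinθ = 0.457098.
The centroid lies 4r/(3π) = 0.806385 m above the diameter, so r − 4r/(3π) = 1.9 − 0.806385 = 1.09361 m below the topmost point, so y_c = 2.2 + 1.09361 = 3.29361 m and h_c = 3.29361 × 0.457098 = 1.5055 m.
A = πr²/2 = π × 1.9²/2 = 5.67057 m².
Resultant F = γ·h_c·A = 11.38941 × 1.5055 × 5.67057 = 97.2319 kN.
I_c = (π/8 − 8/(9π))·r⁴ = 0.109757 × 1.9⁴ = 1.43036 m⁴.
Centre of pressure: y_p = y_c + I_c/(y_c·A) = 3.29361 + 1.43036/(3.29361 × 5.67057) = 3.29361 + 0.0765855 = 3.3702 m along the plane.

y_p = 3.370 m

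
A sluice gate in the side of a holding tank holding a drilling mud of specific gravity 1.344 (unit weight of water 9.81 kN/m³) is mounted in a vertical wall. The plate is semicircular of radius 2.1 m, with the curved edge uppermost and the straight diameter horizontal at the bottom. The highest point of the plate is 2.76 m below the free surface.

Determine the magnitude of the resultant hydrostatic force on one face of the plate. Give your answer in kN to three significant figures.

γ = 1.344 × 9.81 = 13.18464 kN/m³.
The centroid lies 4r/(3π) = 0.891268 m above the diameter, so r − 4r/(3π) = 2.1 − 0.891268 = 1.20873 m below the topmost point, so the centroid depth is h_c = 2.76 + 1.20873 = 3.96873 m.
A = πr²/2 = π × 2.1²/2 = 6.92721 m².
Resultant F = γ·h_c·A = 13.18464 × 3.96873 × 6.92721 = 362.475 kN.

F ≈ 362 kN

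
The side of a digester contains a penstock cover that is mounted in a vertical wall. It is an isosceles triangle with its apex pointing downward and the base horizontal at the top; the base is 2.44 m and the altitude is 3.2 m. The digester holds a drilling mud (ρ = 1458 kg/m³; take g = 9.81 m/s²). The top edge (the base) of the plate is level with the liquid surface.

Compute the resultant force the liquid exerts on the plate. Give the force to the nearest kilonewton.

F ≈ 60 kN

γ = ρg = 1458 × 9.81 / 1000 = 14.30298 kN/m³.
With the apex down, the centroid sits h/3 = 3.2/3 = 1.06667 m below the base (the top edge), so the centroid depth is h_c = 1.06667 m.
A = ½ × 2.44 × 3.2 = 3.904 m².
Resultant F = γ·h_c·A = 14.30298 × 1.06667 × 3.904 = 59.5616 kN.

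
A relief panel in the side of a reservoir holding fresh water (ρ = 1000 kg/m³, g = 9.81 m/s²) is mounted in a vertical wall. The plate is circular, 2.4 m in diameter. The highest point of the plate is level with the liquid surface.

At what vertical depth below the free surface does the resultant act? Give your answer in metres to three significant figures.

h_p = 1.50 m

γ = ρg = 1000 × 9.81 = 9810 N/m³ = 9.81 kN/m³.
The centroid is at the centre, 1.2 m below the top of the plate, so the centroid depth is h_c = 1.2 m.
A = π(1.2)² = 4.52389 m².
Resultant F = γ·h_c·A = 9.81 × 1.2 × 4.52389 = 53.2552 kN.
I_c = πr⁴/4 = π × 1.2⁴/4 = 1.6286 m⁴.
Centre of pressure: y_p = y_c + I_c/(y_c·A) = 1.2 + 1.6286/(1.2 × 4.52389) = 1.2 + 0.3 = 1.5 m along the plane.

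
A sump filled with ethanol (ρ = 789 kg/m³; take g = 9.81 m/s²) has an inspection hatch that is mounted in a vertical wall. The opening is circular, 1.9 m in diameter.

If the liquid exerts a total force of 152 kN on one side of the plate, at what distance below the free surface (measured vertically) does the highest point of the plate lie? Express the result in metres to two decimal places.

γ = ρg = 789 × 9.81 / 1000 = 7.74009 kN/m³.
A = π(0.95)² = 2.83529 m².
From F = γ·h_c·A, the centroid depth is h_c = 152/(7.74009 × 2.83529) = 6.92628 m.
The centroid is at the centre, 0.95 m below the top of the plate, so the highest point sits at h_top = 6.92628 − 0.95 = 5.97628 m below the surface.

d_top ≈ 5.98 m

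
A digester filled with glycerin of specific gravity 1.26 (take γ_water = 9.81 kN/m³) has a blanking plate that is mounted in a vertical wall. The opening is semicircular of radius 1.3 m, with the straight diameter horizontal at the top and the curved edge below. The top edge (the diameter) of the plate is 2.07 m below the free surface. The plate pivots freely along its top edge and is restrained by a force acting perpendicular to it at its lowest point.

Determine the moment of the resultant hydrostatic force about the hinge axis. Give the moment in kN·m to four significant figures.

M ≈ 51.34 kN·m

γ = 1.26 × 9.81 = 12.3606 kN/m³.
The centroid of a semicircle lies 4r/(3π) = 0.551737 m from the diameter, here below the top edge, so the centroid depth is h_c = 2.07 + 0.551737 = 2.62174 m.
A = πr²/2 = π × 1.3²/2 = 2.65465 m².
Resultant F = γ·h_c·A = 12.3606 × 2.62174 × 2.65465 = 86.0273 kN.
I_c = (π/8 − 8/(9π))·r⁴ = 0.109757 × 1.3⁴ = 0.313477 m⁴.
Centre of pressure: y_p = y_c + I_c/(y_c·A) = 2.62174 + 0.313477/(2.62174 × 2.65465) = 2.62174 + 0.0450411 = 2.66678 m along the plane.
The resultant acts 0.551737 + 0.0450411 = 0.596778 m (along the plate) below the hinge at the top edge, so the moment about the hinge is M = F × 0.596778 = 86.0273 × 0.596778 = 51.3392 kN·m.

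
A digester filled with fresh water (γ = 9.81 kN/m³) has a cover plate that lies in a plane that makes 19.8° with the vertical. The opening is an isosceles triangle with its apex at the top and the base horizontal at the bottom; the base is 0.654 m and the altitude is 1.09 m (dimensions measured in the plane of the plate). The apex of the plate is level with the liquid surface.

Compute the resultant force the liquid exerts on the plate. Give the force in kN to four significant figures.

γ = 9.81 kN/m³.
The plate makes 19.8° with the vertical, i.e. θ = 90° − 19.8° = 70.2° to the horizontal. Measuring y along the incline from the free-surface line, vertical depth h = y·sinθ with sinθ = 0.940881.
With the apex up, the centroid sits 2h/3 = 2 × 1.09/3 = 0.726667 m below the apex, so y_c = 0.726667 m and h_c = 0.726667 × 0.940881 = 0.683707 m.
A = ½ × 0.654 × 1.09 = 0.35643 m².
Resultant F = γ·h_c·A = 9.81 × 0.683707 × 0.35643 = 2.39064 kN.

F ≈ 2.391 kN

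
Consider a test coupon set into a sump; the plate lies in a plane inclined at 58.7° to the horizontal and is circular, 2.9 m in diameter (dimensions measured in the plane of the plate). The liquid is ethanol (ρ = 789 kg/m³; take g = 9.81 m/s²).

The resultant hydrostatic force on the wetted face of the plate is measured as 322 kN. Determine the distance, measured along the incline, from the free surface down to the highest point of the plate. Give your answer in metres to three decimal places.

y_top ≈ 5.921 m

γ = ρg = 789 × 9.81 / 1000 = 7.74009 kN/m³.
A = π(1.45)² = 6.6052 m².
From F = γ·h_c·A, the centroid depth is h_c = 322/(7.74009 × 6.6052) = 6.29831 m.
Let θ = 58.7° be the plate's angle to the horizontal; measure y along the incline from where the plane meets the free surface. Vertical depth h = y·sinθ with sinθ = 0.854459.
Along the incline, y_c = h_c/sinθ = 6.29831/0.854459 = 7.37111 m.
The centroid is at the centre, 1.45 m below the top of the plate, so the highest point sits at y_top = 7.37111 − 1.45 = 5.92111 m along the incline.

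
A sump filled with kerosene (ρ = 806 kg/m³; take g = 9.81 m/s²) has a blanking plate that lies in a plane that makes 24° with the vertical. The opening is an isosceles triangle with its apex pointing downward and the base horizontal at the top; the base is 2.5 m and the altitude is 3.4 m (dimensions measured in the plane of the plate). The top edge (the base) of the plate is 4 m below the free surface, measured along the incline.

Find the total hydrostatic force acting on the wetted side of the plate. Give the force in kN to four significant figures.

γ = ρg = 806 × 9.81 / 1000 = 7.90686 kN/m³.
The plate makes 24° with the vertical, i.e. θ = 90° − 24° = 66° to the horizontal. Measuring y along the incline from the free-surface line, vertical depth h = y·sinθ with sinθ = 0.913545.
With the apex down, the centroid sits h/3 = 3.4/3 = 1.13333 m below the base (the top edge), so y_c = 4 + 1.13333 = 5.13333 m and h_c = 5.13333 × 0.913545 = 4.68953 m.
A = ½ × 2.5 × 3.4 = 4.25 m².
Resultant F = γ·h_c·A = 7.90686 × 4.68953 × 4.25 = 157.588 kN.

F ≈ 157.6 kN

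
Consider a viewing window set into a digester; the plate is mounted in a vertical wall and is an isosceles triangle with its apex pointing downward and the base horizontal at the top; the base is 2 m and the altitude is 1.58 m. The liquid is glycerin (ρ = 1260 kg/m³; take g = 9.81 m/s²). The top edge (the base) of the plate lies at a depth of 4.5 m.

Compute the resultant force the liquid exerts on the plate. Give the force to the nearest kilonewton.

F ≈ 98 kN

γ = ρg = 1260 × 9.81 / 1000 = 12.3606 kN/m³.
With the apex down, the centroid sits h/3 = 1.58/3 = 0.526667 m below the base (the top edge), so the centroid depth is h_c = 4.5 + 0.526667 = 5.02667 m.
A = ½ × 2 × 1.58 = 1.58 m².
Resultant F = γ·h_c·A = 12.3606 × 5.02667 × 1.58 = 98.1696 kN.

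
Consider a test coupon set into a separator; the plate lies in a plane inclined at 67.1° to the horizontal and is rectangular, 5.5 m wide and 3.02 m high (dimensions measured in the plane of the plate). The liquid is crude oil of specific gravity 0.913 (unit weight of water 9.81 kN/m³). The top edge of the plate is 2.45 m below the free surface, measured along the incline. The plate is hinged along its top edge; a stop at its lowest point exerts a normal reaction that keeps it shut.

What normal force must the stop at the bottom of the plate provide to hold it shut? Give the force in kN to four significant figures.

P ≈ 305.8 kN

γ = 0.913 × 9.81 = 8.95653 kN/m³.
Let θ = 67.1° be the plate's angle to the horizontal; measure y along the incline from where the plane meets the free surface. Vertical depth h = y·sinθ with sinθ = 0.921185.
The centroid lies 3.02/2 = 1.51 m below the top edge, so y_c = 2.45 + 1.51 = 3.96 m and h_c = 3.96 × 0.921185 = 3.64789 m.
A = 5.5 × 3.02 = 16.61 m².
Resultant F = γ·h_c·A = 8.95653 × 3.64789 × 16.61 = 542.689 kN.
I_c = b·h³/12 = 5.5 × 3.02³/12 = 12.6242 m⁴.
Centre of pressure: y_p = y_c + I_c/(y_c·A) = 3.96 + 12.6242/(3.96 × 16.61) = 3.96 + 0.191928 = 4.15193 m along the plane.
The resultant acts 1.51 + 0.191928 = 1.70193 m (along the plate) below the hinge at the top edge, so the moment about the hinge is M = F × 1.70193 = 542.689 × 1.70193 = 923.619 kN·m.
A normal force at the bottom, 3.02 m from the hinge, must supply this moment: P = 923.619/3.02 = 305.834 kN.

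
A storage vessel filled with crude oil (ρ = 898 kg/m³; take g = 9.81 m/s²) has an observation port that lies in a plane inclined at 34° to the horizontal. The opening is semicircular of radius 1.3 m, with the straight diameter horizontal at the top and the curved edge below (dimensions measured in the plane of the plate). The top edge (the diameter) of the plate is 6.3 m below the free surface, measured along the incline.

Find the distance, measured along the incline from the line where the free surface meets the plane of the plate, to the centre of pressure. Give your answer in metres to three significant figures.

y_p = 6.87 m

γ = ρg = 898 × 9.81 / 1000 = 8.80938 kN/m³.
Let θ = 34° be the plate's angle to the horizontal; measure y along the incline from where the plane meets the free surface. Vertical depth h = y·sinθ with sinθ = 0.559193.
The centroid of a semicircle lies 4r/(3π) = 0.551737 m from the diameter, here below the top edge, so y_c = 6.3 + 0.551737 = 6.85174 m and h_c = 6.85174 × 0.559193 = 3.83145 m.
A = πr²/2 = π × 1.3²/2 = 2.65465 m².
Resultant F = γ·h_c·A = 8.80938 × 3.83145 × 2.65465 = 89.6016 kN.
I_c = (π/8 − 8/(9π))·r⁴ = 0.109757 × 1.3⁴ = 0.313477 m⁴.
Centre of pressure: y_p = y_c + I_c/(y_c·A) = 6.85174 + 0.313477/(6.85174 × 2.65465) = 6.85174 + 0.0172345 = 6.86897 m along the plane.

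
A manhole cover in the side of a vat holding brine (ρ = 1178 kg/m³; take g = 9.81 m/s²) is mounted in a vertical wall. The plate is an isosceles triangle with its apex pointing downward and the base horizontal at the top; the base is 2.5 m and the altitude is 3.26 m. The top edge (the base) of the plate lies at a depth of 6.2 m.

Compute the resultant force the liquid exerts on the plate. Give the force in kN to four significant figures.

F ≈ 343.1 kN

γ = ρg = 1178 × 9.81 / 1000 = 11.55618 kN/m³.
With the apex down, the centroid sits h/3 = 3.26/3 = 1.08667 m below the base (the top edge), so the centroid depth is h_c = 6.2 + 1.08667 = 7.28667 m.
A = ½ × 2.5 × 3.26 = 4.075 m².
Resultant F = γ·h_c·A = 11.55618 × 7.28667 × 4.075 = 343.14 kN.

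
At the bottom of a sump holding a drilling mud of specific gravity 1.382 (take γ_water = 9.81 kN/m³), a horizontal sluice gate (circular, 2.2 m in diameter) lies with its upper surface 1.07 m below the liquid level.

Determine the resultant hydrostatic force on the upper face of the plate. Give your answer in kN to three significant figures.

γ = 1.382 × 9.81 = 13.55742 kN/m³.
The plate is horizontal, so pressure is uniform at p = γ·h = 13.55742 × 1.07 = 14.5064 kN/m².
A = π(1.1)² = 3.80133 m².
F = p·A = 14.5064 × 3.80133 = 55.1436 kN.

F ≈ 55.1 kN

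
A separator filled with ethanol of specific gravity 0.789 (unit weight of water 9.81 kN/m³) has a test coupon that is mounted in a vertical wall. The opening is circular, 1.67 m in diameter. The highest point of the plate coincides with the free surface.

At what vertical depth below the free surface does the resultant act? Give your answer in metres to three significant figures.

γ = 0.789 × 9.81 = 7.74009 kN/m³.
The centroid is at the centre, 0.835 m below the top of the plate, so the centroid depth is h_c = 0.835 m.
A = π(0.835)² = 2.1904 m².
Resultant F = γ·h_c·A = 7.74009 × 0.835 × 2.1904 = 14.1565 kN.
I_c = πr⁴/4 = π × 0.835⁴/4 = 0.3818 m⁴.
Centre of pressure: y_p = y_c + I_c/(y_c·A) = 0.835 + 0.3818/(0.835 × 2.1904) = 0.835 + 0.20875 = 1.04375 m along the plane.

h_p = 1.04 m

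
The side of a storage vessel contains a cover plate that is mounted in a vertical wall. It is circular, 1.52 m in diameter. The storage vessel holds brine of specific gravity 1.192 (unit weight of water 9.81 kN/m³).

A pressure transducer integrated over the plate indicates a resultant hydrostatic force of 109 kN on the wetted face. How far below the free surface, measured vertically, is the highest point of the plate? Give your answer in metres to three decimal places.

γ = 1.192 × 9.81 = 11.69352 kN/m³.
A = π(0.76)² = 1.81458 m².
From F = γ·h_c·A, the centroid depth is h_c = 109/(11.69352 × 1.81458) = 5.13695 m.
The centroid is at the centre, 0.76 m below the top of the plate, so the highest point sits at h_top = 5.13695 − 0.76 = 4.37695 m below the surface.

d_top ≈ 4.377 m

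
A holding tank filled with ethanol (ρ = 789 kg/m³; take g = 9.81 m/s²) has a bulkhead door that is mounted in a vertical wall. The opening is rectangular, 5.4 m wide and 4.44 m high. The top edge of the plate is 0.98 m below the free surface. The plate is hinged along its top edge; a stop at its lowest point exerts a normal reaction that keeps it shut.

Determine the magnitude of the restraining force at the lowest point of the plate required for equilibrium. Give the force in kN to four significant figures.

P ≈ 365.6 kN

γ = ρg = 789 × 9.81 / 1000 = 7.74009 kN/m³.
The centroid lies 4.44/2 = 2.22 m below the top edge, so the centroid depth is h_c = 0.98 + 2.22 = 3.2 m.
A = 5.4 × 4.44 = 23.976 m².
Resultant F = γ·h_c·A = 7.74009 × 3.2 × 23.976 = 593.844 kN.
I_c = b·h³/12 = 5.4 × 4.44³/12 = 39.3878 m⁴.
Centre of pressure: y_p = y_c + I_c/(y_c·A) = 3.2 + 39.3878/(3.2 × 23.976) = 3.2 + 0.513375 = 3.71338 m along the plane.
The resultant acts 2.22 + 0.513375 = 2.73338 m (along the plate) below the hinge at the top edge, so the moment about the hinge is M = F × 2.73338 = 593.844 × 2.73338 = 1623.2 kN·m.
A normal force at the bottom, 4.44 m from the hinge, must supply this moment: P = 1623.2/4.44 = 365.586 kN.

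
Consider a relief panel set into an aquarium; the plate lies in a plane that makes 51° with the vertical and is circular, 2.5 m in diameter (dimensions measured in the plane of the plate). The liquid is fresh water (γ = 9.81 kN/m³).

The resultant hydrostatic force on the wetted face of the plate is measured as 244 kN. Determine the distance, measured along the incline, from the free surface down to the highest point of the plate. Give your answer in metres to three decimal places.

γ = 9.81 kN/m³.
A = π(1.25)² = 4.90874 m².
From F = γ·h_c·A, the centroid depth is h_c = 244/(9.81 × 4.90874) = 5.067 m.
The plate makes 51° with the vertical, i.e. θ = 90° − 51° = 39° to the horizontal. Measuring y along the incline from the free-surface line, vertical depth h = y·sinθ with sinθ = 0.629320.
Along the incline, y_c = h_c/sinθ = 5.067/0.629320 = 8.05155 m.
The centroid is at the centre, 1.25 m below the top of the plate, so the highest point sits at y_top = 8.05155 − 1.25 = 6.80155 m along the incline.

y_top ≈ 6.802 m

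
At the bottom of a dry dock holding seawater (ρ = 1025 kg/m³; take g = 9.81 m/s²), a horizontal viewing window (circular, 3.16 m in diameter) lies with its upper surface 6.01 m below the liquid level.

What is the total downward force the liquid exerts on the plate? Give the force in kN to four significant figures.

γ = ρg = 1025 × 9.81 / 1000 = 10.05525 kN/m³.
The plate is horizontal, so pressure is uniform at p = γ·h = 10.05525 × 6.01 = 60.4321 kN/m².
A = π(1.58)² = 7.84267 m².
F = p·A = 60.4321 × 7.84267 = 473.949 kN.

F ≈ 473.9 kN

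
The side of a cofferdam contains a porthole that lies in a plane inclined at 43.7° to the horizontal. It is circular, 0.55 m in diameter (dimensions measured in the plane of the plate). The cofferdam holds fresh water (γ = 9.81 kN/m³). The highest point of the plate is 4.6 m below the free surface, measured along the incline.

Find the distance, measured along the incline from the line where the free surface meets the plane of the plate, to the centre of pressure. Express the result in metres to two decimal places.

γ = 9.81 kN/m³.
Let θ = 43.7° be the plate's angle to the horizontal; measure y along the incline from where the plane meets the free surface. Vertical depth h = y·sinθ with sinθ = 0.690882.
The centroid is at the centre, 0.275 m below the top of the plate, so y_c = 4.6 + 0.275 = 4.875 m and h_c = 4.875 × 0.690882 = 3.36805 m.
A = π(0.275)² = 0.237583 m².
Resultant F = γ·h_c·A = 9.81 × 3.36805 × 0.237583 = 7.84988 kN.
I_c = πr⁴/4 = π × 0.275⁴/4 = 0.0044918 m⁴.
Centre of pressure: y_p = y_c + I_c/(y_c·A) = 4.875 + 0.0044918/(4.875 × 0.237583) = 4.875 + 0.0038782 = 4.87888 m along the plane.

y_p = 4.88 m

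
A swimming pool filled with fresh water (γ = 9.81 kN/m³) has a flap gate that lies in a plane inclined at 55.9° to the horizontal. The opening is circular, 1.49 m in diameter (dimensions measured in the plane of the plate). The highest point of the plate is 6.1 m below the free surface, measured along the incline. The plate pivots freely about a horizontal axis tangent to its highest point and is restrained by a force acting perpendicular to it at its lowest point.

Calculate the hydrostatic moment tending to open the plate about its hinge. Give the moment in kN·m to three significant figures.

γ = 9.81 kN/m³.
Let θ = 55.9° be the plate's angle to the horizontal; measure y along the incline from where the plane meets the free surface. Vertical depth h = y·sinθ with sinθ = 0.828060.
The centroid is at the centre, 0.745 m below the top of the plate, so y_c = 6.1 + 0.745 = 6.845 m and h_c = 6.845 × 0.828060 = 5.66807 m.
A = π(0.745)² = 1.74366 m².
Resultant F = γ·h_c·A = 9.81 × 5.66807 × 1.74366 = 96.9541 kN.
I_c = πr⁴/4 = π × 0.745⁴/4 = 0.241944 m⁴.
Centre of pressure: y_p = y_c + I_c/(y_c·A) = 6.845 + 0.241944/(6.845 × 1.74366) = 6.845 + 0.0202712 = 6.86527 m along the plane.
The resultant acts 0.745 + 0.0202712 = 0.765271 m (along the plate) below the hinge at the top edge, so the moment about the hinge is M = F × 0.765271 = 96.9541 × 0.765271 = 74.1962 kN·m.

M ≈ 74.2 kN·m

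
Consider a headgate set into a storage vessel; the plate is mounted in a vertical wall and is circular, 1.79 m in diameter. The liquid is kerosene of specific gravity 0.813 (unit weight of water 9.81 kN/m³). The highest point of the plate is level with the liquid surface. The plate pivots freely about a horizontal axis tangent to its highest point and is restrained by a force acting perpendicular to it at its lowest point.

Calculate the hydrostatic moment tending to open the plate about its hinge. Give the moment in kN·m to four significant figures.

M ≈ 20.10 kN·m

γ = 0.813 × 9.81 = 7.97553 kN/m³.
The centroid is at the centre, 0.895 m below the top of the plate, so the centroid depth is h_c = 0.895 m.
A = π(0.895)² = 2.51649 m².
Resultant F = γ·h_c·A = 7.97553 × 0.895 × 2.51649 = 17.963 kN.
I_c = πr⁴/4 = π × 0.895⁴/4 = 0.503944 m⁴.
Centre of pressure: y_p = y_c + I_c/(y_c·A) = 0.895 + 0.503944/(0.895 × 2.51649) = 0.895 + 0.223751 = 1.11875 m along the plane.
The resultant acts 0.895 + 0.223751 = 1.11875 m (along the plate) below the hinge at the top edge, so the moment about the hinge is M = F × 1.11875 = 17.963 × 1.11875 = 20.0961 kN·m.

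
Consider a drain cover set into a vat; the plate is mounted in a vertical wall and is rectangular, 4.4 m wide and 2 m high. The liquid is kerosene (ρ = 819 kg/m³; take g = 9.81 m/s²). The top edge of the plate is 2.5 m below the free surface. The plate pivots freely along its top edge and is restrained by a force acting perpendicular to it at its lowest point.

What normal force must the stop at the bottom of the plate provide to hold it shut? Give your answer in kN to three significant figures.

γ = ρg = 819 × 9.81 / 1000 = 8.03439 kN/m³.
The centroid lies 2/2 = 1 m below the top edge, so the centroid depth is h_c = 2.5 + 1 = 3.5 m.
A = 4.4 × 2 = 8.8 m².
Resultant F = γ·h_c·A = 8.03439 × 3.5 × 8.8 = 247.459 kN.
I_c = b·h³/12 = 4.4 × 2³/12 = 2.93333 m⁴.
Centre of pressure: y_p = y_c + I_c/(y_c·A) = 3.5 + 2.93333/(3.5 × 8.8) = 3.5 + 0.095238 = 3.59524 m along the plane.
The resultant acts 1 + 0.095238 = 1.09524 m (along the plate) below the hinge at the top edge, so the moment about the hinge is M = F × 1.09524 = 247.459 × 1.09524 = 271.027 kN·m.
A normal force at the bottom, 2 m from the hinge, must supply this moment: P = 271.027/2 = 135.513 kN.

P ≈ 136 kN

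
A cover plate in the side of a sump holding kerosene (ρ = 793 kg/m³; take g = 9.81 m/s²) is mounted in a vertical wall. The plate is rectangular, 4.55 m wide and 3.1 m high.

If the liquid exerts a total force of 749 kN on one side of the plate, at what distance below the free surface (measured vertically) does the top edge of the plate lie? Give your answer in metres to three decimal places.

γ = ρg = 793 × 9.81 / 1000 = 7.77933 kN/m³.
A = 4.55 × 3.1 = 14.105 m².
From F = γ·h_c·A, the centroid depth is h_c = 749/(7.77933 × 14.105) = 6.826 m.
The centroid lies 3.1/2 = 1.55 m below the top edge, so the top edge sits at h_top = 6.826 − 1.55 = 5.276 m below the surface.

d_top ≈ 5.276 m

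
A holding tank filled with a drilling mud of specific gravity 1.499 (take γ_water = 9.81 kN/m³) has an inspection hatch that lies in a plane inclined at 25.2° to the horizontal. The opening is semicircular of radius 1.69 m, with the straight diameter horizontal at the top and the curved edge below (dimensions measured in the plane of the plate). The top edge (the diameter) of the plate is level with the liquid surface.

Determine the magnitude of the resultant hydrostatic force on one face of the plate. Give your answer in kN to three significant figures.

γ = 1.499 × 9.81 = 14.70519 kN/m³.
Let θ = 25.2° be the plate's angle to the horizontal; measure y along the incline from where the plane meets the free surface. Vertical depth h = y·sinθ with sinθ = 0.425779.
The centroid of a semicircle lies 4r/(3π) = 0.717258 m from the diameter, here below the top edge, so y_c = 0.717258 m and h_c = 0.717258 × 0.425779 = 0.305393 m.
A = πr²/2 = π × 1.69²/2 = 4.48635 m².
Resultant F = γ·h_c·A = 14.70519 × 0.305393 × 4.48635 = 20.1476 kN.

F ≈ 20.1 kN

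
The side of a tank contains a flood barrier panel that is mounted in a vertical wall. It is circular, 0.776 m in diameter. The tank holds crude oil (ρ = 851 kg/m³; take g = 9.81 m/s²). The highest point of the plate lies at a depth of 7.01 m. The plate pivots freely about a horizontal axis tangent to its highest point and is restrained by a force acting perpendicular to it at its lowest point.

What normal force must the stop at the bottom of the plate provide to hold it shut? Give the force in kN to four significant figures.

P ≈ 14.80 kN

γ = ρg = 851 × 9.81 / 1000 = 8.34831 kN/m³.
The centroid is at the centre, 0.388 m below the top of the plate, so the centroid depth is h_c = 7.01 + 0.388 = 7.398 m.
A = π(0.388)² = 0.472948 m².
Resultant F = γ·h_c·A = 8.34831 × 7.398 × 0.472948 = 29.2096 kN.
I_c = πr⁴/4 = π × 0.388⁴/4 = 0.0177999 m⁴.
Centre of pressure: y_p = y_c + I_c/(y_c·A) = 7.398 + 0.0177999/(7.398 × 0.472948) = 7.398 + 0.00508733 = 7.40309 m along the plane.
The resultant acts 0.388 + 0.00508733 = 0.393087 m (along the plate) below the hinge at the top edge, so the moment about the hinge is M = F × 0.393087 = 29.2096 × 0.393087 = 11.4819 kN·m.
A normal force at the bottom, 0.776 m from the hinge, must supply this moment: P = 11.4819/0.776 = 14.7963 kN.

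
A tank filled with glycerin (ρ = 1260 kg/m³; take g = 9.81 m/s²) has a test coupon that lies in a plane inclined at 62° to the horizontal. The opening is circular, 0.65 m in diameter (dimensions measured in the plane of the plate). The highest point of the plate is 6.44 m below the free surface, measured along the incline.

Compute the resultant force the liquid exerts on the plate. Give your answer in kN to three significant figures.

γ = ρg = 1260 × 9.81 / 1000 = 12.3606 kN/m³.
Let θ = 62° be the plate's angle to the horizontal; measure y along the incline from where the plane meets the free surface. Vertical depth h = y·sinθ with sinθ = 0.882948.
The centroid is at the centre, 0.325 m below the top of the plate, so y_c = 6.44 + 0.325 = 6.765 m and h_c = 6.765 × 0.882948 = 5.97314 m.
A = π(0.325)² = 0.331831 m².
Resultant F = γ·h_c·A = 12.3606 × 5.97314 × 0.331831 = 24.4996 kN.

F ≈ 24.5 kN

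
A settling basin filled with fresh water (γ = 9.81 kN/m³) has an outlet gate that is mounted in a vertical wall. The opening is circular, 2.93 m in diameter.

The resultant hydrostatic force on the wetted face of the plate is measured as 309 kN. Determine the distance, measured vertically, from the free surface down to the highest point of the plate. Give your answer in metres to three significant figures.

d_top ≈ 3.21 m

γ = 9.81 kN/m³.
A = π(1.465)² = 6.74256 m².
From F = γ·h_c·A, the centroid depth is h_c = 309/(9.81 × 6.74256) = 4.67159 m.
The centroid is at the centre, 1.465 m below the top of the plate, so the highest point sits at h_top = 4.67159 − 1.465 = 3.20659 m below the surface.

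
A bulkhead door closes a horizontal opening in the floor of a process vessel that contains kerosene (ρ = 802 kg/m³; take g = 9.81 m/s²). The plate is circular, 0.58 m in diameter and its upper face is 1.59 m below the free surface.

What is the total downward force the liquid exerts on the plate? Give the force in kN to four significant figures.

γ = ρg = 802 × 9.81 / 1000 = 7.86762 kN/m³.
The plate is horizontal, so pressure is uniform at p = γ·h = 7.86762 × 1.59 = 12.5095 kN/m².
A = π(0.29)² = 0.264208 m².
F = p·A = 12.5095 × 0.264208 = 3.30511 kN.

F ≈ 3.305 kN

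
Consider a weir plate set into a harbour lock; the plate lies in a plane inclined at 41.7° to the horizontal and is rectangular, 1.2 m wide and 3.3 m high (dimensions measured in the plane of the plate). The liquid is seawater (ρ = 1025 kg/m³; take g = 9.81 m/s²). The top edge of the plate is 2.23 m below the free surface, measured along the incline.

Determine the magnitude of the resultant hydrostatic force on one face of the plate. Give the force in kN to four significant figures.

γ = ρg = 1025 × 9.81 / 1000 = 10.05525 kN/m³.
Let θ = 41.7° be the plate's angle to the horizontal; measure y along the incline from where the plane meets the free surface. Vertical depth h = y·sinθ with sinθ = 0.665230.
The centroid lies 3.3/2 = 1.65 m below the top edge, so y_c = 2.23 + 1.65 = 3.88 m and h_c = 3.88 × 0.665230 = 2.58109 m.
A = 1.2 × 3.3 = 3.96 m².
Resultant F = γ·h_c·A = 10.05525 × 2.58109 × 3.96 = 102.776 kN.

F ≈ 102.8 kN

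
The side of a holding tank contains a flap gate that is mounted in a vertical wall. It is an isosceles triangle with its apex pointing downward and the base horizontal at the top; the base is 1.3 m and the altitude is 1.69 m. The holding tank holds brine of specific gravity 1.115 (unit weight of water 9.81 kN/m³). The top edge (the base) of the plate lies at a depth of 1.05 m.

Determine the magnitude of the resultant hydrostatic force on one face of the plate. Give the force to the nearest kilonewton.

γ = 1.115 × 9.81 = 10.93815 kN/m³.
With the apex down, the centroid sits h/3 = 1.69/3 = 0.563333 m below the base (the top edge), so the centroid depth is h_c = 1.05 + 0.563333 = 1.61333 m.
A = ½ × 1.3 × 1.69 = 1.0985 m².
Resultant F = γ·h_c·A = 10.93815 × 1.61333 × 1.0985 = 19.3851 kN.

F ≈ 19 kN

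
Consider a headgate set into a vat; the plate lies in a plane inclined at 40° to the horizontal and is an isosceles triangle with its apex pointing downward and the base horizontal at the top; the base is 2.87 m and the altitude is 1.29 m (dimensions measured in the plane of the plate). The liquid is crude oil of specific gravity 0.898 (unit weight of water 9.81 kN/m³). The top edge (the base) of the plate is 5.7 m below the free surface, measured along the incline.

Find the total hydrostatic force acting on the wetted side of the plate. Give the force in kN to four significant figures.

γ = 0.898 × 9.81 = 8.80938 kN/m³.
Let θ = 40° be the plate's angle to the horizontal; measure y along the incline from where the plane meets the free surface. Vertical depth h = y·sinθ with sinθ = 0.642788.
With the apex down, the centroid sits h/3 = 1.29/3 = 0.43 m below the base (the top edge), so y_c = 5.7 + 0.43 = 6.13 m and h_c = 6.13 × 0.642788 = 3.94029 m.
A = ½ × 2.87 × 1.29 = 1.85115 m².
Resultant F = γ·h_c·A = 8.80938 × 3.94029 × 1.85115 = 64.2562 kN.

F ≈ 64.26 kN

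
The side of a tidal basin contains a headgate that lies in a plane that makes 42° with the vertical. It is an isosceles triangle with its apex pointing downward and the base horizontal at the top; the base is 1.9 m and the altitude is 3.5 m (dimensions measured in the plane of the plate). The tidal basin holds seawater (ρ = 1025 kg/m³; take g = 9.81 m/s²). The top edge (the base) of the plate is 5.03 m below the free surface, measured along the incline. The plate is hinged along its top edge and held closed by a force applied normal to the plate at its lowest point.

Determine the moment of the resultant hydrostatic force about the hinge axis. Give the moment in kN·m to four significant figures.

γ = ρg = 1025 × 9.81 / 1000 = 10.05525 kN/m³.
The plate makes 42° with the vertical, i.e. θ = 90° − 42° = 48° to the horizontal. Measuring y along the incline from the free-surface line, vertical depth h = y·sinθ with sinθ = 0.743145.
With the apex down, the centroid sits h/3 = 3.5/3 = 1.16667 m below the base (the top edge), so y_c = 5.03 + 1.16667 = 6.19667 m and h_c = 6.19667 × 0.743145 = 4.60502 m.
A = ½ × 1.9 × 3.5 = 3.325 m².
Resultant F = γ·h_c·A = 10.05525 × 4.60502 × 3.325 = 153.963 kN.
I_c = b·h³/36 = 1.9 × 3.5³/36 = 2.26285 m⁴.
Centre of pressure: y_p = y_c + I_c/(y_c·A) = 6.19667 + 2.26285/(6.19667 × 3.325) = 6.19667 + 0.109826 = 6.3065 m along the plane.
The resultant acts 1.16667 + 0.109826 = 1.2765 m (along the plate) below the hinge at the top edge, so the moment about the hinge is M = F × 1.2765 = 153.963 × 1.2765 = 196.534 kN·m.

M ≈ 196.5 kN·m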